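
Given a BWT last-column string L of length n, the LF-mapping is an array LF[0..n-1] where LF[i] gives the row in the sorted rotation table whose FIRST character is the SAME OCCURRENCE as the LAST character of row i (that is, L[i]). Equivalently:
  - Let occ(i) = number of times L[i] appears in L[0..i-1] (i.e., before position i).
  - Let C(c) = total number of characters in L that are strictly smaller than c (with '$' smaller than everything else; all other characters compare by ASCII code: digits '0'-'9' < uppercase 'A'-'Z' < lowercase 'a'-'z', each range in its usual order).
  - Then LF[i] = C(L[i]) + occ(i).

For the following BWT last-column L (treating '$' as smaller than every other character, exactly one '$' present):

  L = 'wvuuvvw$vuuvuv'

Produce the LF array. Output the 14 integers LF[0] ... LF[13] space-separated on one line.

Char counts: '$':1, 'u':5, 'v':6, 'w':2
C (first-col start): C('$')=0, C('u')=1, C('v')=6, C('w')=12
L[0]='w': occ=0, LF[0]=C('w')+0=12+0=12
L[1]='v': occ=0, LF[1]=C('v')+0=6+0=6
L[2]='u': occ=0, LF[2]=C('u')+0=1+0=1
L[3]='u': occ=1, LF[3]=C('u')+1=1+1=2
L[4]='v': occ=1, LF[4]=C('v')+1=6+1=7
L[5]='v': occ=2, LF[5]=C('v')+2=6+2=8
L[6]='w': occ=1, LF[6]=C('w')+1=12+1=13
L[7]='$': occ=0, LF[7]=C('$')+0=0+0=0
L[8]='v': occ=3, LF[8]=C('v')+3=6+3=9
L[9]='u': occ=2, LF[9]=C('u')+2=1+2=3
L[10]='u': occ=3, LF[10]=C('u')+3=1+3=4
L[11]='v': occ=4, LF[11]=C('v')+4=6+4=10
L[12]='u': occ=4, LF[12]=C('u')+4=1+4=5
L[13]='v': occ=5, LF[13]=C('v')+5=6+5=11

Answer: 12 6 1 2 7 8 13 0 9 3 4 10 5 11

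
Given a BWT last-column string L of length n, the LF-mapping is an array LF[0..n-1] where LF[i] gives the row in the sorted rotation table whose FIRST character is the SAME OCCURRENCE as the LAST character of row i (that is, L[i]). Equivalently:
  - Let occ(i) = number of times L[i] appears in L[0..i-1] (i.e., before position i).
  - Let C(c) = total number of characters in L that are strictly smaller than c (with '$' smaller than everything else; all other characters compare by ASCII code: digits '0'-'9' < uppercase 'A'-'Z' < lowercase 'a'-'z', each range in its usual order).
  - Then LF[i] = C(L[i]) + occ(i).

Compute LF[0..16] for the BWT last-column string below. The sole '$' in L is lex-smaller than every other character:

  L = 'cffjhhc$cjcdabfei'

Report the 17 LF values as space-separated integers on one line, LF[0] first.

Answer: 3 9 10 15 12 13 4 0 5 16 6 7 1 2 11 8 14

Derivation:
Char counts: '$':1, 'a':1, 'b':1, 'c':4, 'd':1, 'e':1, 'f':3, 'h':2, 'i':1, 'j':2
C (first-col start): C('$')=0, C('a')=1, C('b')=2, C('c')=3, C('d')=7, C('e')=8, C('f')=9, C('h')=12, C('i')=14, C('j')=15
L[0]='c': occ=0, LF[0]=C('c')+0=3+0=3
L[1]='f': occ=0, LF[1]=C('f')+0=9+0=9
L[2]='f': occ=1, LF[2]=C('f')+1=9+1=10
L[3]='j': occ=0, LF[3]=C('j')+0=15+0=15
L[4]='h': occ=0, LF[4]=C('h')+0=12+0=12
L[5]='h': occ=1, LF[5]=C('h')+1=12+1=13
L[6]='c': occ=1, LF[6]=C('c')+1=3+1=4
L[7]='$': occ=0, LF[7]=C('$')+0=0+0=0
L[8]='c': occ=2, LF[8]=C('c')+2=3+2=5
L[9]='j': occ=1, LF[9]=C('j')+1=15+1=16
L[10]='c': occ=3, LF[10]=C('c')+3=3+3=6
L[11]='d': occ=0, LF[11]=C('d')+0=7+0=7
L[12]='a': occ=0, LF[12]=C('a')+0=1+0=1
L[13]='b': occ=0, LF[13]=C('b')+0=2+0=2
L[14]='f': occ=2, LF[14]=C('f')+2=9+2=11
L[15]='e': occ=0, LF[15]=C('e')+0=8+0=8
L[16]='i': occ=0, LF[16]=C('i')+0=14+0=14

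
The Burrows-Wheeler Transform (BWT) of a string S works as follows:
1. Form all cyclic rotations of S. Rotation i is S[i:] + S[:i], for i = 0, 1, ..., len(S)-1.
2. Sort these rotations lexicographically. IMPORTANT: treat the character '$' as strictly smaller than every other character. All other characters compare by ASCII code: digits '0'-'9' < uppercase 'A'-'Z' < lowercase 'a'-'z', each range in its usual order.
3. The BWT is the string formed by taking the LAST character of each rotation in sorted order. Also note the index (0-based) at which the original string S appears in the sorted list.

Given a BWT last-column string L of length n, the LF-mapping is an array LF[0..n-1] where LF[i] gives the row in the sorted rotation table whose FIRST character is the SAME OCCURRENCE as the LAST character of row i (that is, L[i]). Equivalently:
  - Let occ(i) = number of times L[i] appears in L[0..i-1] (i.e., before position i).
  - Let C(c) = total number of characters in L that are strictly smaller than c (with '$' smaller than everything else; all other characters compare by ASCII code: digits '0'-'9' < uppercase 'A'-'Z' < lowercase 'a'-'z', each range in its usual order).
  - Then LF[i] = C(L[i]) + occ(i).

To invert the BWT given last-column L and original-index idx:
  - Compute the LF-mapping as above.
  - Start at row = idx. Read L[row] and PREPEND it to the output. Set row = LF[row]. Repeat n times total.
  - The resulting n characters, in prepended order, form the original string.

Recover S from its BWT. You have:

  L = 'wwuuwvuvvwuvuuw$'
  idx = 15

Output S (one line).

LF mapping: 11 12 1 2 13 7 3 8 9 14 4 10 5 6 15 0
Walk LF starting at row 15, prepending L[row]:
  step 1: row=15, L[15]='$', prepend. Next row=LF[15]=0
  step 2: row=0, L[0]='w', prepend. Next row=LF[0]=11
  step 3: row=11, L[11]='v', prepend. Next row=LF[11]=10
  step 4: row=10, L[10]='u', prepend. Next row=LF[10]=4
  step 5: row=4, L[4]='w', prepend. Next row=LF[4]=13
  step 6: row=13, L[13]='u', prepend. Next row=LF[13]=6
  step 7: row=6, L[6]='u', prepend. Next row=LF[6]=3
  step 8: row=3, L[3]='u', prepend. Next row=LF[3]=2
  step 9: row=2, L[2]='u', prepend. Next row=LF[2]=1
  step 10: row=1, L[1]='w', prepend. Next row=LF[1]=12
  step 11: row=12, L[12]='u', prepend. Next row=LF[12]=5
  step 12: row=5, L[5]='v', prepend. Next row=LF[5]=7
  step 13: row=7, L[7]='v', prepend. Next row=LF[7]=8
  step 14: row=8, L[8]='v', prepend. Next row=LF[8]=9
  step 15: row=9, L[9]='w', prepend. Next row=LF[9]=14
  step 16: row=14, L[14]='w', prepend. Next row=LF[14]=15
Reversed output: wwvvvuwuuuuwuvw$

Answer: wwvvvuwuuuuwuvw$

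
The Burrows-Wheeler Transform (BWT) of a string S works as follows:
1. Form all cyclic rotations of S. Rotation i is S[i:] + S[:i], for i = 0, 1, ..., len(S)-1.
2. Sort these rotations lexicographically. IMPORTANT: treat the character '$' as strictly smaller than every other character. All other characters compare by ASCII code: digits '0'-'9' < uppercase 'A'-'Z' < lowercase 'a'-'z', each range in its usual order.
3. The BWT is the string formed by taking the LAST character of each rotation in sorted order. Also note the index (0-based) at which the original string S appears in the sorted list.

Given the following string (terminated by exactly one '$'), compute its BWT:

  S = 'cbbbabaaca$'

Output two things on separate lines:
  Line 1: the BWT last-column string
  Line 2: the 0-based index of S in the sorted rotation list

All 11 rotations (rotation i = S[i:]+S[:i]):
  rot[0] = cbbbabaaca$
  rot[1] = bbbabaaca$c
  rot[2] = bbabaaca$cb
  rot[3] = babaaca$cbb
  rot[4] = abaaca$cbbb
  rot[5] = baaca$cbbba
  rot[6] = aaca$cbbbab
  rot[7] = aca$cbbbaba
  rot[8] = ca$cbbbabaa
  rot[9] = a$cbbbabaac
  rot[10] = $cbbbabaaca
Sorted (with $ < everything):
  sorted[0] = $cbbbabaaca  (last char: 'a')
  sorted[1] = a$cbbbabaac  (last char: 'c')
  sorted[2] = aaca$cbbbab  (last char: 'b')
  sorted[3] = abaaca$cbbb  (last char: 'b')
  sorted[4] = aca$cbbbaba  (last char: 'a')
  sorted[5] = baaca$cbbba  (last char: 'a')
  sorted[6] = babaaca$cbb  (last char: 'b')
  sorted[7] = bbabaaca$cb  (last char: 'b')
  sorted[8] = bbbabaaca$c  (last char: 'c')
  sorted[9] = ca$cbbbabaa  (last char: 'a')
  sorted[10] = cbbbabaaca$  (last char: '$')
Last column: acbbaabbca$
Original string S is at sorted index 10

Answer: acbbaabbca$
10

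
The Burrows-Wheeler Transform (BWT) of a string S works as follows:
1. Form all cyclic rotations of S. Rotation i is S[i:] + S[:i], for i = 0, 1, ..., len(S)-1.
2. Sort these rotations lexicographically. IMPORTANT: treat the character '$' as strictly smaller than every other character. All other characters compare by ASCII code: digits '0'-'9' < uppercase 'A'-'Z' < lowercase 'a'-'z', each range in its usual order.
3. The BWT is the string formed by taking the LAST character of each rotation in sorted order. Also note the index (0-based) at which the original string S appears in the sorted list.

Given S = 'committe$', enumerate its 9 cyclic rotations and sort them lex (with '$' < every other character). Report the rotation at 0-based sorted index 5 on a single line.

All 9 rotations (rotation i = S[i:]+S[:i]):
  rot[0] = committe$
  rot[1] = ommitte$c
  rot[2] = mmitte$co
  rot[3] = mitte$com
  rot[4] = itte$comm
  rot[5] = tte$commi
  rot[6] = te$commit
  rot[7] = e$committ
  rot[8] = $committe
Sorted (with $ < everything):
  sorted[0] = $committe
  sorted[1] = committe$
  sorted[2] = e$committ
  sorted[3] = itte$comm
  sorted[4] = mitte$com
  sorted[5] = mmitte$co
  sorted[6] = ommitte$c
  sorted[7] = te$commit
  sorted[8] = tte$commi
sorted[5] = mmitte$co

Answer: mmitte$co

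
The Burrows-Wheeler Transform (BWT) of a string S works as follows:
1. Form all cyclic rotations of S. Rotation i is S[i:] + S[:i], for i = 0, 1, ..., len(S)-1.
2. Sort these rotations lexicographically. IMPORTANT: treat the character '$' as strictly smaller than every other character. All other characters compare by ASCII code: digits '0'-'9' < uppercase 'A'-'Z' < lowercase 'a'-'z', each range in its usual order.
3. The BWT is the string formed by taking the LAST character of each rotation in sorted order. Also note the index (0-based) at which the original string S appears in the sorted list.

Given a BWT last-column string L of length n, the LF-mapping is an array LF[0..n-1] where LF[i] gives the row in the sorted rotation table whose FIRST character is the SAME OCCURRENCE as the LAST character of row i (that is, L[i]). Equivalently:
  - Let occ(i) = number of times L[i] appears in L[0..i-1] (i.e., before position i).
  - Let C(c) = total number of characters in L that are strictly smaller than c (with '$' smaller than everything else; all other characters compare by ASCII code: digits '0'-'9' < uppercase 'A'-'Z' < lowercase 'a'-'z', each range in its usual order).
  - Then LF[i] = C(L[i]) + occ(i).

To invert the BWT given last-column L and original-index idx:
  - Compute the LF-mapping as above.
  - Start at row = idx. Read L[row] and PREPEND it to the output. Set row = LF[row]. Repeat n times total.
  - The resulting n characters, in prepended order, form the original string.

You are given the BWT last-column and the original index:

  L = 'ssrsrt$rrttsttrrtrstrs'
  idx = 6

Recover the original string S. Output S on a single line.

Answer: rtrsttstssrrtsrrrrtts$

Derivation:
LF mapping: 9 10 1 11 2 15 0 3 4 16 17 12 18 19 5 6 20 7 13 21 8 14
Walk LF starting at row 6, prepending L[row]:
  step 1: row=6, L[6]='$', prepend. Next row=LF[6]=0
  step 2: row=0, L[0]='s', prepend. Next row=LF[0]=9
  step 3: row=9, L[9]='t', prepend. Next row=LF[9]=16
  step 4: row=16, L[16]='t', prepend. Next row=LF[16]=20
  step 5: row=20, L[20]='r', prepend. Next row=LF[20]=8
  step 6: row=8, L[8]='r', prepend. Next row=LF[8]=4
  step 7: row=4, L[4]='r', prepend. Next row=LF[4]=2
  step 8: row=2, L[2]='r', prepend. Next row=LF[2]=1
  step 9: row=1, L[1]='s', prepend. Next row=LF[1]=10
  step 10: row=10, L[10]='t', prepend. Next row=LF[10]=17
  step 11: row=17, L[17]='r', prepend. Next row=LF[17]=7
  step 12: row=7, L[7]='r', prepend. Next row=LF[7]=3
  step 13: row=3, L[3]='s', prepend. Next row=LF[3]=11
  step 14: row=11, L[11]='s', prepend. Next row=LF[11]=12
  step 15: row=12, L[12]='t', prepend. Next row=LF[12]=18
  step 16: row=18, L[18]='s', prepend. Next row=LF[18]=13
  step 17: row=13, L[13]='t', prepend. Next row=LF[13]=19
  step 18: row=19, L[19]='t', prepend. Next row=LF[19]=21
  step 19: row=21, L[21]='s', prepend. Next row=LF[21]=14
  step 20: row=14, L[14]='r', prepend. Next row=LF[14]=5
  step 21: row=5, L[5]='t', prepend. Next row=LF[5]=15
  step 22: row=15, L[15]='r', prepend. Next row=LF[15]=6
Reversed output: rtrsttstssrrtsrrrrtts$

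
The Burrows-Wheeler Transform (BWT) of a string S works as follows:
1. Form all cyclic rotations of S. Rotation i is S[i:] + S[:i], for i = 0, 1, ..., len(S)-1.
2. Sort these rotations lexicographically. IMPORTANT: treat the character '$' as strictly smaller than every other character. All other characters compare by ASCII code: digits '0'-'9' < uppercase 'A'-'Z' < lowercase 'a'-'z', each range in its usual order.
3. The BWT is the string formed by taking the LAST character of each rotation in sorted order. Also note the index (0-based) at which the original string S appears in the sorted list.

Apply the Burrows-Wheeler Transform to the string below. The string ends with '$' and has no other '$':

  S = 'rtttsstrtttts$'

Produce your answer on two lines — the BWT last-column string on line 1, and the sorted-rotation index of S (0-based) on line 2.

Answer: s$tttsstttttrr
1

Derivation:
All 14 rotations (rotation i = S[i:]+S[:i]):
  rot[0] = rtttsstrtttts$
  rot[1] = tttsstrtttts$r
  rot[2] = ttsstrtttts$rt
  rot[3] = tsstrtttts$rtt
  rot[4] = sstrtttts$rttt
  rot[5] = strtttts$rttts
  rot[6] = trtttts$rtttss
  rot[7] = rtttts$rtttsst
  rot[8] = tttts$rtttsstr
  rot[9] = ttts$rtttsstrt
  rot[10] = tts$rtttsstrtt
  rot[11] = ts$rtttsstrttt
  rot[12] = s$rtttsstrtttt
  rot[13] = $rtttsstrtttts
Sorted (with $ < everything):
  sorted[0] = $rtttsstrtttts  (last char: 's')
  sorted[1] = rtttsstrtttts$  (last char: '$')
  sorted[2] = rtttts$rtttsst  (last char: 't')
  sorted[3] = s$rtttsstrtttt  (last char: 't')
  sorted[4] = sstrtttts$rttt  (last char: 't')
  sorted[5] = strtttts$rttts  (last char: 's')
  sorted[6] = trtttts$rtttss  (last char: 's')
  sorted[7] = ts$rtttsstrttt  (last char: 't')
  sorted[8] = tsstrtttts$rtt  (last char: 't')
  sorted[9] = tts$rtttsstrtt  (last char: 't')
  sorted[10] = ttsstrtttts$rt  (last char: 't')
  sorted[11] = ttts$rtttsstrt  (last char: 't')
  sorted[12] = tttsstrtttts$r  (last char: 'r')
  sorted[13] = tttts$rtttsstr  (last char: 'r')
Last column: s$tttsstttttrr
Original string S is at sorted index 1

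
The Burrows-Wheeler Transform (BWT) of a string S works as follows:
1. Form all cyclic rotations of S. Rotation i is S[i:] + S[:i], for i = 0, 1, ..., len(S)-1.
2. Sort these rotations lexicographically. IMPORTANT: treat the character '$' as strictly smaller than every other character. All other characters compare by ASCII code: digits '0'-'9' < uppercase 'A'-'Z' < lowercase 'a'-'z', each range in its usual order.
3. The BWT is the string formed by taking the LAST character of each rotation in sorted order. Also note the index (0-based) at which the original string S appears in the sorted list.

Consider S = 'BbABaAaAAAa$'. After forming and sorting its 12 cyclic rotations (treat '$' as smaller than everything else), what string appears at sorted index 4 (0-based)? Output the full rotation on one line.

All 12 rotations (rotation i = S[i:]+S[:i]):
  rot[0] = BbABaAaAAAa$
  rot[1] = bABaAaAAAa$B
  rot[2] = ABaAaAAAa$Bb
  rot[3] = BaAaAAAa$BbA
  rot[4] = aAaAAAa$BbAB
  rot[5] = AaAAAa$BbABa
  rot[6] = aAAAa$BbABaA
  rot[7] = AAAa$BbABaAa
  rot[8] = AAa$BbABaAaA
  rot[9] = Aa$BbABaAaAA
  rot[10] = a$BbABaAaAAA
  rot[11] = $BbABaAaAAAa
Sorted (with $ < everything):
  sorted[0] = $BbABaAaAAAa
  sorted[1] = AAAa$BbABaAa
  sorted[2] = AAa$BbABaAaA
  sorted[3] = ABaAaAAAa$Bb
  sorted[4] = Aa$BbABaAaAA
  sorted[5] = AaAAAa$BbABa
  sorted[6] = BaAaAAAa$BbA
  sorted[7] = BbABaAaAAAa$
  sorted[8] = a$BbABaAaAAA
  sorted[9] = aAAAa$BbABaA
  sorted[10] = aAaAAAa$BbAB
  sorted[11] = bABaAaAAAa$B
sorted[4] = Aa$BbABaAaAA

Answer: Aa$BbABaAaAA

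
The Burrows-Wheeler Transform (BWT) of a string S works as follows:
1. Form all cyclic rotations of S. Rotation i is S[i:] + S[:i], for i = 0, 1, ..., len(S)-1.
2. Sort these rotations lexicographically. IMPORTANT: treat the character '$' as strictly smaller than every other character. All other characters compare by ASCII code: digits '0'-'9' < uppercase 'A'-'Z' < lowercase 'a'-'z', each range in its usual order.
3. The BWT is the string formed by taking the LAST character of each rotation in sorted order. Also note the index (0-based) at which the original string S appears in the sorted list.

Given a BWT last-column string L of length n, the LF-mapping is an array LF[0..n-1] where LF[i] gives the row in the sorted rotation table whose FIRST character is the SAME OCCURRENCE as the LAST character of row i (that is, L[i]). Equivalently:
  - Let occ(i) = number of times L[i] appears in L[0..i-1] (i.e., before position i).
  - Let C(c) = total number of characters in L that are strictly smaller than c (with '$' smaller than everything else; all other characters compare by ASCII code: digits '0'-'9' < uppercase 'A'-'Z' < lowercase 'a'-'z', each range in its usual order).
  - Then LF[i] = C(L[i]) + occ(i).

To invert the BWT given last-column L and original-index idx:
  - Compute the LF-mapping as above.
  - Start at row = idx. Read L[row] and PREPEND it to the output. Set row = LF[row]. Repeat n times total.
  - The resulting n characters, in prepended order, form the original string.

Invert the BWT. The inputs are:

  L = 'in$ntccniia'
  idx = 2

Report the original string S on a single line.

LF mapping: 4 7 0 8 10 2 3 9 5 6 1
Walk LF starting at row 2, prepending L[row]:
  step 1: row=2, L[2]='$', prepend. Next row=LF[2]=0
  step 2: row=0, L[0]='i', prepend. Next row=LF[0]=4
  step 3: row=4, L[4]='t', prepend. Next row=LF[4]=10
  step 4: row=10, L[10]='a', prepend. Next row=LF[10]=1
  step 5: row=1, L[1]='n', prepend. Next row=LF[1]=7
  step 6: row=7, L[7]='n', prepend. Next row=LF[7]=9
  step 7: row=9, L[9]='i', prepend. Next row=LF[9]=6
  step 8: row=6, L[6]='c', prepend. Next row=LF[6]=3
  step 9: row=3, L[3]='n', prepend. Next row=LF[3]=8
  step 10: row=8, L[8]='i', prepend. Next row=LF[8]=5
  step 11: row=5, L[5]='c', prepend. Next row=LF[5]=2
Reversed output: cincinnati$

Answer: cincinnati$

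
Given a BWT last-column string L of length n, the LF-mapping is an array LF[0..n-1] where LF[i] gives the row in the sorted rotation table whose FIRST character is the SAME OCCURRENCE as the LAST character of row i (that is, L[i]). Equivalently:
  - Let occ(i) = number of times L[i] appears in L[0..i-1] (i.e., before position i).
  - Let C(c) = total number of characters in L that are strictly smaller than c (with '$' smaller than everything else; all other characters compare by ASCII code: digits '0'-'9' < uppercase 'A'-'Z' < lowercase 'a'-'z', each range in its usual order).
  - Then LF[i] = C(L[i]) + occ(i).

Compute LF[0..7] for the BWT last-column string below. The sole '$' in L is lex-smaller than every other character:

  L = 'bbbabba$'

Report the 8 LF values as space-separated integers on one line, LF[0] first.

Answer: 3 4 5 1 6 7 2 0

Derivation:
Char counts: '$':1, 'a':2, 'b':5
C (first-col start): C('$')=0, C('a')=1, C('b')=3
L[0]='b': occ=0, LF[0]=C('b')+0=3+0=3
L[1]='b': occ=1, LF[1]=C('b')+1=3+1=4
L[2]='b': occ=2, LF[2]=C('b')+2=3+2=5
L[3]='a': occ=0, LF[3]=C('a')+0=1+0=1
L[4]='b': occ=3, LF[4]=C('b')+3=3+3=6
L[5]='b': occ=4, LF[5]=C('b')+4=3+4=7
L[6]='a': occ=1, LF[6]=C('a')+1=1+1=2
L[7]='$': occ=0, LF[7]=C('$')+0=0+0=0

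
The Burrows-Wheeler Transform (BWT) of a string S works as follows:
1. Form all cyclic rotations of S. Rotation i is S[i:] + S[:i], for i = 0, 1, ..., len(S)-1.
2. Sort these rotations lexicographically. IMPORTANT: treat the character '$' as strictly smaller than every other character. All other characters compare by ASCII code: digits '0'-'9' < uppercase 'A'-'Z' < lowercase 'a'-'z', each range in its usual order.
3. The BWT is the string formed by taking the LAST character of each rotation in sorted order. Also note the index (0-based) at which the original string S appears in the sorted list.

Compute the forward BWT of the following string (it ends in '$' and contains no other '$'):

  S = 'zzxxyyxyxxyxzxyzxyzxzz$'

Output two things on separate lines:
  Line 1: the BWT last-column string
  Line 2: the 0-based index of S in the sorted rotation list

Answer: zyzyxxzzyzxyxxxxzzxyyx$
22

Derivation:
All 23 rotations (rotation i = S[i:]+S[:i]):
  rot[0] = zzxxyyxyxxyxzxyzxyzxzz$
  rot[1] = zxxyyxyxxyxzxyzxyzxzz$z
  rot[2] = xxyyxyxxyxzxyzxyzxzz$zz
  rot[3] = xyyxyxxyxzxyzxyzxzz$zzx
  rot[4] = yyxyxxyxzxyzxyzxzz$zzxx
  rot[5] = yxyxxyxzxyzxyzxzz$zzxxy
  rot[6] = xyxxyxzxyzxyzxzz$zzxxyy
  rot[7] = yxxyxzxyzxyzxzz$zzxxyyx
  rot[8] = xxyxzxyzxyzxzz$zzxxyyxy
  rot[9] = xyxzxyzxyzxzz$zzxxyyxyx
  rot[10] = yxzxyzxyzxzz$zzxxyyxyxx
  rot[11] = xzxyzxyzxzz$zzxxyyxyxxy
  rot[12] = zxyzxyzxzz$zzxxyyxyxxyx
  rot[13] = xyzxyzxzz$zzxxyyxyxxyxz
  rot[14] = yzxyzxzz$zzxxyyxyxxyxzx
  rot[15] = zxyzxzz$zzxxyyxyxxyxzxy
  rot[16] = xyzxzz$zzxxyyxyxxyxzxyz
  rot[17] = yzxzz$zzxxyyxyxxyxzxyzx
  rot[18] = zxzz$zzxxyyxyxxyxzxyzxy
  rot[19] = xzz$zzxxyyxyxxyxzxyzxyz
  rot[20] = zz$zzxxyyxyxxyxzxyzxyzx
  rot[21] = z$zzxxyyxyxxyxzxyzxyzxz
  rot[22] = $zzxxyyxyxxyxzxyzxyzxzz
Sorted (with $ < everything):
  sorted[0] = $zzxxyyxyxxyxzxyzxyzxzz  (last char: 'z')
  sorted[1] = xxyxzxyzxyzxzz$zzxxyyxy  (last char: 'y')
  sorted[2] = xxyyxyxxyxzxyzxyzxzz$zz  (last char: 'z')
  sorted[3] = xyxxyxzxyzxyzxzz$zzxxyy  (last char: 'y')
  sorted[4] = xyxzxyzxyzxzz$zzxxyyxyx  (last char: 'x')
  sorted[5] = xyyxyxxyxzxyzxyzxzz$zzx  (last char: 'x')
  sorted[6] = xyzxyzxzz$zzxxyyxyxxyxz  (last char: 'z')
  sorted[7] = xyzxzz$zzxxyyxyxxyxzxyz  (last char: 'z')
  sorted[8] = xzxyzxyzxzz$zzxxyyxyxxy  (last char: 'y')
  sorted[9] = xzz$zzxxyyxyxxyxzxyzxyz  (last char: 'z')
  sorted[10] = yxxyxzxyzxyzxzz$zzxxyyx  (last char: 'x')
  sorted[11] = yxyxxyxzxyzxyzxzz$zzxxy  (last char: 'y')
  sorted[12] = yxzxyzxyzxzz$zzxxyyxyxx  (last char: 'x')
  sorted[13] = yyxyxxyxzxyzxyzxzz$zzxx  (last char: 'x')
  sorted[14] = yzxyzxzz$zzxxyyxyxxyxzx  (last char: 'x')
  sorted[15] = yzxzz$zzxxyyxyxxyxzxyzx  (last char: 'x')
  sorted[16] = z$zzxxyyxyxxyxzxyzxyzxz  (last char: 'z')
  sorted[17] = zxxyyxyxxyxzxyzxyzxzz$z  (last char: 'z')
  sorted[18] = zxyzxyzxzz$zzxxyyxyxxyx  (last char: 'x')
  sorted[19] = zxyzxzz$zzxxyyxyxxyxzxy  (last char: 'y')
  sorted[20] = zxzz$zzxxyyxyxxyxzxyzxy  (last char: 'y')
  sorted[21] = zz$zzxxyyxyxxyxzxyzxyzx  (last char: 'x')
  sorted[22] = zzxxyyxyxxyxzxyzxyzxzz$  (last char: '$')
Last column: zyzyxxzzyzxyxxxxzzxyyx$
Original string S is at sorted index 22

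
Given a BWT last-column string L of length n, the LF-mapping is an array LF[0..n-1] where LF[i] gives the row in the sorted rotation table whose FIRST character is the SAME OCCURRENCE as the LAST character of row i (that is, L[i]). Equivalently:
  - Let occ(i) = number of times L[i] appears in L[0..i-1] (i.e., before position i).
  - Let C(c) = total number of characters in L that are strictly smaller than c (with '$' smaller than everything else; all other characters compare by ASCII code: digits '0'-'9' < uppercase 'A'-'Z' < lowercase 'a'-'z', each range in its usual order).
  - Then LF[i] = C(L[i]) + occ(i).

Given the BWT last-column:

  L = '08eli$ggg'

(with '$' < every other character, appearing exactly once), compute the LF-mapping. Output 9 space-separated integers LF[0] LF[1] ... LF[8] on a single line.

Char counts: '$':1, '0':1, '8':1, 'e':1, 'g':3, 'i':1, 'l':1
C (first-col start): C('$')=0, C('0')=1, C('8')=2, C('e')=3, C('g')=4, C('i')=7, C('l')=8
L[0]='0': occ=0, LF[0]=C('0')+0=1+0=1
L[1]='8': occ=0, LF[1]=C('8')+0=2+0=2
L[2]='e': occ=0, LF[2]=C('e')+0=3+0=3
L[3]='l': occ=0, LF[3]=C('l')+0=8+0=8
L[4]='i': occ=0, LF[4]=C('i')+0=7+0=7
L[5]='$': occ=0, LF[5]=C('$')+0=0+0=0
L[6]='g': occ=0, LF[6]=C('g')+0=4+0=4
L[7]='g': occ=1, LF[7]=C('g')+1=4+1=5
L[8]='g': occ=2, LF[8]=C('g')+2=4+2=6

Answer: 1 2 3 8 7 0 4 5 6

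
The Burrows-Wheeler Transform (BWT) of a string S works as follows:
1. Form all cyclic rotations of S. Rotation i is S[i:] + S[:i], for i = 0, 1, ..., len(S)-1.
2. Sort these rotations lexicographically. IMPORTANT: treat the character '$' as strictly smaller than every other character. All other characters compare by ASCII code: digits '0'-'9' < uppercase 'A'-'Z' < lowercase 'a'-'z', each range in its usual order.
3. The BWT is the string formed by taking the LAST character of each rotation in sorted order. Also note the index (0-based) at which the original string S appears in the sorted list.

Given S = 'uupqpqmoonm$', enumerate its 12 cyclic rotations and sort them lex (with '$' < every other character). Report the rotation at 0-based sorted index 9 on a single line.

All 12 rotations (rotation i = S[i:]+S[:i]):
  rot[0] = uupqpqmoonm$
  rot[1] = upqpqmoonm$u
  rot[2] = pqpqmoonm$uu
  rot[3] = qpqmoonm$uup
  rot[4] = pqmoonm$uupq
  rot[5] = qmoonm$uupqp
  rot[6] = moonm$uupqpq
  rot[7] = oonm$uupqpqm
  rot[8] = onm$uupqpqmo
  rot[9] = nm$uupqpqmoo
  rot[10] = m$uupqpqmoon
  rot[11] = $uupqpqmoonm
Sorted (with $ < everything):
  sorted[0] = $uupqpqmoonm
  sorted[1] = m$uupqpqmoon
  sorted[2] = moonm$uupqpq
  sorted[3] = nm$uupqpqmoo
  sorted[4] = onm$uupqpqmo
  sorted[5] = oonm$uupqpqm
  sorted[6] = pqmoonm$uupq
  sorted[7] = pqpqmoonm$uu
  sorted[8] = qmoonm$uupqp
  sorted[9] = qpqmoonm$uup
  sorted[10] = upqpqmoonm$u
  sorted[11] = uupqpqmoonm$
sorted[9] = qpqmoonm$uup

Answer: qpqmoonm$uup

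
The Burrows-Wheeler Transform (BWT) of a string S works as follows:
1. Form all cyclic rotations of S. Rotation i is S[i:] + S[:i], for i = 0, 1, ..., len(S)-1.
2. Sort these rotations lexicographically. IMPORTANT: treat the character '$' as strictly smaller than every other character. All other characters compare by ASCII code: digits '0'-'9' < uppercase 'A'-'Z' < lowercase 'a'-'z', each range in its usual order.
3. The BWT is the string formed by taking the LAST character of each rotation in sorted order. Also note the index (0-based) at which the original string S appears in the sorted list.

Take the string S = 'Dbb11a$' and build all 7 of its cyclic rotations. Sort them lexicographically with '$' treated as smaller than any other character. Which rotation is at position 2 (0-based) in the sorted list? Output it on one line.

All 7 rotations (rotation i = S[i:]+S[:i]):
  rot[0] = Dbb11a$
  rot[1] = bb11a$D
  rot[2] = b11a$Db
  rot[3] = 11a$Dbb
  rot[4] = 1a$Dbb1
  rot[5] = a$Dbb11
  rot[6] = $Dbb11a
Sorted (with $ < everything):
  sorted[0] = $Dbb11a
  sorted[1] = 11a$Dbb
  sorted[2] = 1a$Dbb1
  sorted[3] = Dbb11a$
  sorted[4] = a$Dbb11
  sorted[5] = b11a$Db
  sorted[6] = bb11a$D
sorted[2] = 1a$Dbb1

Answer: 1a$Dbb1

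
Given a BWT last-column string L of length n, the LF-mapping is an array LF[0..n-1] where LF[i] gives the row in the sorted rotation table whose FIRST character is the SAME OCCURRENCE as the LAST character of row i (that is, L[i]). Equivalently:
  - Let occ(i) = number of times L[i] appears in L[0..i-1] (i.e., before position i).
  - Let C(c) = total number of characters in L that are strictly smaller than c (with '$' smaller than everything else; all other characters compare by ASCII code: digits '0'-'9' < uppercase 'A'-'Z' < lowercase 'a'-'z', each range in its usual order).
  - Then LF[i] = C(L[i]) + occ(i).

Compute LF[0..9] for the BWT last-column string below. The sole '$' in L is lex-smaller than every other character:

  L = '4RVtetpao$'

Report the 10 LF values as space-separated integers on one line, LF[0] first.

Char counts: '$':1, '4':1, 'R':1, 'V':1, 'a':1, 'e':1, 'o':1, 'p':1, 't':2
C (first-col start): C('$')=0, C('4')=1, C('R')=2, C('V')=3, C('a')=4, C('e')=5, C('o')=6, C('p')=7, C('t')=8
L[0]='4': occ=0, LF[0]=C('4')+0=1+0=1
L[1]='R': occ=0, LF[1]=C('R')+0=2+0=2
L[2]='V': occ=0, LF[2]=C('V')+0=3+0=3
L[3]='t': occ=0, LF[3]=C('t')+0=8+0=8
L[4]='e': occ=0, LF[4]=C('e')+0=5+0=5
L[5]='t': occ=1, LF[5]=C('t')+1=8+1=9
L[6]='p': occ=0, LF[6]=C('p')+0=7+0=7
L[7]='a': occ=0, LF[7]=C('a')+0=4+0=4
L[8]='o': occ=0, LF[8]=C('o')+0=6+0=6
L[9]='$': occ=0, LF[9]=C('$')+0=0+0=0

Answer: 1 2 3 8 5 9 7 4 6 0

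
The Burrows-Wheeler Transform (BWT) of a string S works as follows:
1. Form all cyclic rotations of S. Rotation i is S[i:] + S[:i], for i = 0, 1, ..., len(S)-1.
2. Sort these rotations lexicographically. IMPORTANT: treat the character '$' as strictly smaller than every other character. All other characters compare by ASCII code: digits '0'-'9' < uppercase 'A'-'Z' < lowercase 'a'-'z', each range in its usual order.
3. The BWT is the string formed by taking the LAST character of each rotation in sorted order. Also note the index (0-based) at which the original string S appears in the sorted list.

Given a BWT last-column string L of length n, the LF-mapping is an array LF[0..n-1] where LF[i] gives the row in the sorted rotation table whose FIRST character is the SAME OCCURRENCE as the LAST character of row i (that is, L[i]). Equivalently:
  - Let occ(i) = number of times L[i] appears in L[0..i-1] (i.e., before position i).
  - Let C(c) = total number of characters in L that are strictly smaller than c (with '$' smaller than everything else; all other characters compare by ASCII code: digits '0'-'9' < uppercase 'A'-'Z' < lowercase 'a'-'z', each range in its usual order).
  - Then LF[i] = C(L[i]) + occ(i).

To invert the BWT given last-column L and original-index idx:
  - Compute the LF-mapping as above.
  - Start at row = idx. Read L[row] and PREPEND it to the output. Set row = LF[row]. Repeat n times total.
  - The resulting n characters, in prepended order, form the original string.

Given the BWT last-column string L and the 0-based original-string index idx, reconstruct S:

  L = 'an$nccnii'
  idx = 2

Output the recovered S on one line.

Answer: cincinna$

Derivation:
LF mapping: 1 6 0 7 2 3 8 4 5
Walk LF starting at row 2, prepending L[row]:
  step 1: row=2, L[2]='$', prepend. Next row=LF[2]=0
  step 2: row=0, L[0]='a', prepend. Next row=LF[0]=1
  step 3: row=1, L[1]='n', prepend. Next row=LF[1]=6
  step 4: row=6, L[6]='n', prepend. Next row=LF[6]=8
  step 5: row=8, L[8]='i', prepend. Next row=LF[8]=5
  step 6: row=5, L[5]='c', prepend. Next row=LF[5]=3
  step 7: row=3, L[3]='n', prepend. Next row=LF[3]=7
  step 8: row=7, L[7]='i', prepend. Next row=LF[7]=4
  step 9: row=4, L[4]='c', prepend. Next row=LF[4]=2
Reversed output: cincinna$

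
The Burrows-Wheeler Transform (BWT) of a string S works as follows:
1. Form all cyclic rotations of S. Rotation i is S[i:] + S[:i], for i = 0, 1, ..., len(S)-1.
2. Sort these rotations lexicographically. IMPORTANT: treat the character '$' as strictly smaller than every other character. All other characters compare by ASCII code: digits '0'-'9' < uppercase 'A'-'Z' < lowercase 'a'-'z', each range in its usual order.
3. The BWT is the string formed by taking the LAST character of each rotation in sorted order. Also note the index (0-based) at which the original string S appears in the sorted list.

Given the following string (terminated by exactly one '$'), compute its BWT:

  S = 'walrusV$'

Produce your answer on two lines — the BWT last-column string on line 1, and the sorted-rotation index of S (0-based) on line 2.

All 8 rotations (rotation i = S[i:]+S[:i]):
  rot[0] = walrusV$
  rot[1] = alrusV$w
  rot[2] = lrusV$wa
  rot[3] = rusV$wal
  rot[4] = usV$walr
  rot[5] = sV$walru
  rot[6] = V$walrus
  rot[7] = $walrusV
Sorted (with $ < everything):
  sorted[0] = $walrusV  (last char: 'V')
  sorted[1] = V$walrus  (last char: 's')
  sorted[2] = alrusV$w  (last char: 'w')
  sorted[3] = lrusV$wa  (last char: 'a')
  sorted[4] = rusV$wal  (last char: 'l')
  sorted[5] = sV$walru  (last char: 'u')
  sorted[6] = usV$walr  (last char: 'r')
  sorted[7] = walrusV$  (last char: '$')
Last column: Vswalur$
Original string S is at sorted index 7

Answer: Vswalur$
7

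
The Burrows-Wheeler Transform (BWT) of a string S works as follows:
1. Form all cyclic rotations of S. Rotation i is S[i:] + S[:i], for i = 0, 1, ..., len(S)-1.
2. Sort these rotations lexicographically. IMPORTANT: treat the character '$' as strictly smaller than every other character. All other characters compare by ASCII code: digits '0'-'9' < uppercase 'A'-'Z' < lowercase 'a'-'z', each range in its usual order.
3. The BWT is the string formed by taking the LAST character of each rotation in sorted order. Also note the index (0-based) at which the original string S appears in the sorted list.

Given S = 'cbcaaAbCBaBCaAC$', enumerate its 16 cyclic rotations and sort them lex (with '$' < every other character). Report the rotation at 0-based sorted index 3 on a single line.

Answer: BCaAC$cbcaaAbCBa

Derivation:
All 16 rotations (rotation i = S[i:]+S[:i]):
  rot[0] = cbcaaAbCBaBCaAC$
  rot[1] = bcaaAbCBaBCaAC$c
  rot[2] = caaAbCBaBCaAC$cb
  rot[3] = aaAbCBaBCaAC$cbc
  rot[4] = aAbCBaBCaAC$cbca
  rot[5] = AbCBaBCaAC$cbcaa
  rot[6] = bCBaBCaAC$cbcaaA
  rot[7] = CBaBCaAC$cbcaaAb
  rot[8] = BaBCaAC$cbcaaAbC
  rot[9] = aBCaAC$cbcaaAbCB
  rot[10] = BCaAC$cbcaaAbCBa
  rot[11] = CaAC$cbcaaAbCBaB
  rot[12] = aAC$cbcaaAbCBaBC
  rot[13] = AC$cbcaaAbCBaBCa
  rot[14] = C$cbcaaAbCBaBCaA
  rot[15] = $cbcaaAbCBaBCaAC
Sorted (with $ < everything):
  sorted[0] = $cbcaaAbCBaBCaAC
  sorted[1] = AC$cbcaaAbCBaBCa
  sorted[2] = AbCBaBCaAC$cbcaa
  sorted[3] = BCaAC$cbcaaAbCBa
  sorted[4] = BaBCaAC$cbcaaAbC
  sorted[5] = C$cbcaaAbCBaBCaA
  sorted[6] = CBaBCaAC$cbcaaAb
  sorted[7] = CaAC$cbcaaAbCBaB
  sorted[8] = aAC$cbcaaAbCBaBC
  sorted[9] = aAbCBaBCaAC$cbca
  sorted[10] = aBCaAC$cbcaaAbCB
  sorted[11] = aaAbCBaBCaAC$cbc
  sorted[12] = bCBaBCaAC$cbcaaA
  sorted[13] = bcaaAbCBaBCaAC$c
  sorted[14] = caaAbCBaBCaAC$cb
  sorted[15] = cbcaaAbCBaBCaAC$
sorted[3] = BCaAC$cbcaaAbCBa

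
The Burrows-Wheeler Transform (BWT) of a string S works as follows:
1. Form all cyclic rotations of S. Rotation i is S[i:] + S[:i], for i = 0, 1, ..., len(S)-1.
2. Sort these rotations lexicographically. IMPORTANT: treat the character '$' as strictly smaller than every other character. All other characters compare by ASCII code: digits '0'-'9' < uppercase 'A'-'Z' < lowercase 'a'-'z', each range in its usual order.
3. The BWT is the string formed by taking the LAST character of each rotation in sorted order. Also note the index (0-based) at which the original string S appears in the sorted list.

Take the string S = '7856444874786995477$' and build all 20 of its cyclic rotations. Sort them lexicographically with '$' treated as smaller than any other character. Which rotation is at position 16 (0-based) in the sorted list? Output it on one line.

Answer: 86995477$78564448747

Derivation:
All 20 rotations (rotation i = S[i:]+S[:i]):
  rot[0] = 7856444874786995477$
  rot[1] = 856444874786995477$7
  rot[2] = 56444874786995477$78
  rot[3] = 6444874786995477$785
  rot[4] = 444874786995477$7856
  rot[5] = 44874786995477$78564
  rot[6] = 4874786995477$785644
  rot[7] = 874786995477$7856444
  rot[8] = 74786995477$78564448
  rot[9] = 4786995477$785644487
  rot[10] = 786995477$7856444874
  rot[11] = 86995477$78564448747
  rot[12] = 6995477$785644487478
  rot[13] = 995477$7856444874786
  rot[14] = 95477$78564448747869
  rot[15] = 5477$785644487478699
  rot[16] = 477$7856444874786995
  rot[17] = 77$78564448747869954
  rot[18] = 7$785644487478699547
  rot[19] = $7856444874786995477
Sorted (with $ < everything):
  sorted[0] = $7856444874786995477
  sorted[1] = 444874786995477$7856
  sorted[2] = 44874786995477$78564
  sorted[3] = 477$7856444874786995
  sorted[4] = 4786995477$785644487
  sorted[5] = 4874786995477$785644
  sorted[6] = 5477$785644487478699
  sorted[7] = 56444874786995477$78
  sorted[8] = 6444874786995477$785
  sorted[9] = 6995477$785644487478
  sorted[10] = 7$785644487478699547
  sorted[11] = 74786995477$78564448
  sorted[12] = 77$78564448747869954
  sorted[13] = 7856444874786995477$
  sorted[14] = 786995477$7856444874
  sorted[15] = 856444874786995477$7
  sorted[16] = 86995477$78564448747
  sorted[17] = 874786995477$7856444
  sorted[18] = 95477$78564448747869
  sorted[19] = 995477$7856444874786
sorted[16] = 86995477$78564448747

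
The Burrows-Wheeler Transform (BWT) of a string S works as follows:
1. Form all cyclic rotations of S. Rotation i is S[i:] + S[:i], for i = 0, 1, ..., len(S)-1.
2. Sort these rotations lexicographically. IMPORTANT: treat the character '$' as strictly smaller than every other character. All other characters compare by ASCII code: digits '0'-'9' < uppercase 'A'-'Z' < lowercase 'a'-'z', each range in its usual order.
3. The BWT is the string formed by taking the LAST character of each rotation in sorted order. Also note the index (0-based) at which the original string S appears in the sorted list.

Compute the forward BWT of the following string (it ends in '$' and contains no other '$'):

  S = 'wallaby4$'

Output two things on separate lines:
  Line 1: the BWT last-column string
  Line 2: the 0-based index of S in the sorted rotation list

Answer: 4ylwala$b
7

Derivation:
All 9 rotations (rotation i = S[i:]+S[:i]):
  rot[0] = wallaby4$
  rot[1] = allaby4$w
  rot[2] = llaby4$wa
  rot[3] = laby4$wal
  rot[4] = aby4$wall
  rot[5] = by4$walla
  rot[6] = y4$wallab
  rot[7] = 4$wallaby
  rot[8] = $wallaby4
Sorted (with $ < everything):
  sorted[0] = $wallaby4  (last char: '4')
  sorted[1] = 4$wallaby  (last char: 'y')
  sorted[2] = aby4$wall  (last char: 'l')
  sorted[3] = allaby4$w  (last char: 'w')
  sorted[4] = by4$walla  (last char: 'a')
  sorted[5] = laby4$wal  (last char: 'l')
  sorted[6] = llaby4$wa  (last char: 'a')
  sorted[7] = wallaby4$  (last char: '$')
  sorted[8] = y4$wallab  (last char: 'b')
Last column: 4ylwala$b
Original string S is at sorted index 7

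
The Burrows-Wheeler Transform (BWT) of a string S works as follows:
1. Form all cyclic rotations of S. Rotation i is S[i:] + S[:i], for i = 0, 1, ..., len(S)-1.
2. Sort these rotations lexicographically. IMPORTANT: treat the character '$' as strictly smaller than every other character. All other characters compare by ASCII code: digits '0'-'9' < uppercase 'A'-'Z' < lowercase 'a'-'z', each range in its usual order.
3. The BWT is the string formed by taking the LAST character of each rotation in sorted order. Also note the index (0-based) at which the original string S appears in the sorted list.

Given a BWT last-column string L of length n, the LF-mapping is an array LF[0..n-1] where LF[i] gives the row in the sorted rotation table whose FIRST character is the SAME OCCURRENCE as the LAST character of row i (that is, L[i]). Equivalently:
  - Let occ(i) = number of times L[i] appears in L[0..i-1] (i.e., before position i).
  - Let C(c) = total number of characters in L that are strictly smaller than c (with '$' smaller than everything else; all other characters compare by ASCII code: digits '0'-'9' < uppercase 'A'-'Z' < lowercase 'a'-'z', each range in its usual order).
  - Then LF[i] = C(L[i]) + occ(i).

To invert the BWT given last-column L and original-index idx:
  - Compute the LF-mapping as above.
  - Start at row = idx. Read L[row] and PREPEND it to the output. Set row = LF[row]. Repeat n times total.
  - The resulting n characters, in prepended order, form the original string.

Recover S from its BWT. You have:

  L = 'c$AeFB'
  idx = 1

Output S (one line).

LF mapping: 4 0 1 5 3 2
Walk LF starting at row 1, prepending L[row]:
  step 1: row=1, L[1]='$', prepend. Next row=LF[1]=0
  step 2: row=0, L[0]='c', prepend. Next row=LF[0]=4
  step 3: row=4, L[4]='F', prepend. Next row=LF[4]=3
  step 4: row=3, L[3]='e', prepend. Next row=LF[3]=5
  step 5: row=5, L[5]='B', prepend. Next row=LF[5]=2
  step 6: row=2, L[2]='A', prepend. Next row=LF[2]=1
Reversed output: ABeFc$

Answer: ABeFc$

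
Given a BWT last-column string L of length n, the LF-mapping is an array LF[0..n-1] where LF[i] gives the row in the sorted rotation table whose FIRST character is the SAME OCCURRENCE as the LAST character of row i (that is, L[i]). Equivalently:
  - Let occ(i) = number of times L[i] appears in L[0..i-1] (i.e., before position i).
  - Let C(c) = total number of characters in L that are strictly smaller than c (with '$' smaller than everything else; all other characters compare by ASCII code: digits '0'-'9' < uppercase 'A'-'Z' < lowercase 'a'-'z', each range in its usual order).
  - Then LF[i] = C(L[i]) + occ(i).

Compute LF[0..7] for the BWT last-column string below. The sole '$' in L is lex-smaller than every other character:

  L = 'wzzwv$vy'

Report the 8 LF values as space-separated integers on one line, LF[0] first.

Answer: 3 6 7 4 1 0 2 5

Derivation:
Char counts: '$':1, 'v':2, 'w':2, 'y':1, 'z':2
C (first-col start): C('$')=0, C('v')=1, C('w')=3, C('y')=5, C('z')=6
L[0]='w': occ=0, LF[0]=C('w')+0=3+0=3
L[1]='z': occ=0, LF[1]=C('z')+0=6+0=6
L[2]='z': occ=1, LF[2]=C('z')+1=6+1=7
L[3]='w': occ=1, LF[3]=C('w')+1=3+1=4
L[4]='v': occ=0, LF[4]=C('v')+0=1+0=1
L[5]='$': occ=0, LF[5]=C('$')+0=0+0=0
L[6]='v': occ=1, LF[6]=C('v')+1=1+1=2
L[7]='y': occ=0, LF[7]=C('y')+0=5+0=5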